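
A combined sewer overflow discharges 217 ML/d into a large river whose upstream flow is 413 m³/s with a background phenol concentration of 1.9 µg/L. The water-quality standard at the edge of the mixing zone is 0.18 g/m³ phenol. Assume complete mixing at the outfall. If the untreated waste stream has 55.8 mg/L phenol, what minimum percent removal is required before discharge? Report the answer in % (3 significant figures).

217 ML/d = 2.512 m³/s.
1.9 µg/L = 0.0019 mg/L.
Mass balance: 0.18·415.5 = 2.512·Cₑ + 413·0.0019.
Cₑ = (74.79 − 0.7847) / 2.512 = 29.47 mg/L.
Required removal = 1 − 29.47/55.8 = 47.19 %.

47.2 %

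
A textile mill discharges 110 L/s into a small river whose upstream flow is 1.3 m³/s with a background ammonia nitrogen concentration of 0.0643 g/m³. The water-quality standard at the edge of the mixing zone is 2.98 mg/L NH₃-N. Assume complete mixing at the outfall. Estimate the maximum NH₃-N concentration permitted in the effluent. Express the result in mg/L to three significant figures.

110 L/s = 0.11 m³/s.
Mass balance: 2.98·1.41 = 0.11·Cₑ + 1.3·0.0643.
Cₑ = (4.202 − 0.08359) / 0.11 = 37.44 mg/L.

37.4 mg/L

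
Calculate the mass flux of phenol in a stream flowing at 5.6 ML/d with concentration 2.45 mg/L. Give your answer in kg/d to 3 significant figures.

5.6 ML/d = 0.06481 m³/s.
Mass flux = Q·C = 0.06481 m³/s × 2.45 g/m³ = 0.1588 g/s.
= 0.1588 g/s × 86.4 = 13.72 kg/d.

13.7 kg/d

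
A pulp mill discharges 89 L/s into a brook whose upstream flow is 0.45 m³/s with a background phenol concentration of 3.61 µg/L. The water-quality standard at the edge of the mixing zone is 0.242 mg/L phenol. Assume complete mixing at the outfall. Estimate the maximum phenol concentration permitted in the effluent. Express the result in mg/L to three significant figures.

89 L/s = 0.089 m³/s.
3.61 µg/L = 0.00361 mg/L.
Mass balance: 0.242·0.539 = 0.089·Cₑ + 0.45·0.00361.
Cₑ = (0.1304 − 0.001625) / 0.089 = 1.447 mg/L.

1.45 mg/L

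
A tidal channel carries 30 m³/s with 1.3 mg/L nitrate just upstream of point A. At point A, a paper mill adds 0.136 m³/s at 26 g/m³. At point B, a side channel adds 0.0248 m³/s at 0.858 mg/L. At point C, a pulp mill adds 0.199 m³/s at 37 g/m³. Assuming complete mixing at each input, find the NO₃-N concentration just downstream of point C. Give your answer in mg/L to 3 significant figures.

1.64 mg/L

After input A: C = (30·1.3 + 0.136·26) / 30.14 = 1.411 mg/L.
After input B: C = (30.14·1.411 + 0.0248·0.858) / 30.16 = 1.411 mg/L.
After input C: C = (30.16·1.411 + 0.199·37) / 30.36 = 1.644 mg/L.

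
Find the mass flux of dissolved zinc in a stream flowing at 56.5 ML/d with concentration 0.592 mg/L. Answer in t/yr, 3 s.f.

12.2 t/yr

56.5 ML/d = 0.6539 m³/s.
Mass flux = Q·C = 0.6539 m³/s × 0.592 g/m³ = 0.3871 g/s.
= 0.3871 g/s × 31.56 = 12.22 t/yr.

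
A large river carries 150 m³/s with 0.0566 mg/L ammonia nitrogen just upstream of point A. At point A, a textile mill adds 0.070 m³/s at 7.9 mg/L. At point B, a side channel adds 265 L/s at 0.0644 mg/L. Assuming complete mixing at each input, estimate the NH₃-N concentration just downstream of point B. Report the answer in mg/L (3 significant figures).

0.0603 mg/L

After input A: C = (150·0.0566 + 0.07·7.9) / 150.1 = 0.06026 mg/L.
265 L/s = 0.265 m³/s.
After input B: C = (150.1·0.06026 + 0.265·0.0644) / 150.3 = 0.06027 mg/L.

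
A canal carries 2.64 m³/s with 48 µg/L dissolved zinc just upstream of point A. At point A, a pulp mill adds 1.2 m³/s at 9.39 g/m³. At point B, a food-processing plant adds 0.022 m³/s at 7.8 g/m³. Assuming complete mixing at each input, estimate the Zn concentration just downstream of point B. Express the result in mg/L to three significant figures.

48 µg/L = 0.048 mg/L.
After input A: C = (2.64·0.048 + 1.2·9.39) / 3.84 = 2.967 mg/L.
After input B: C = (3.84·2.967 + 0.022·7.8) / 3.862 = 2.995 mg/L.

2.99 mg/L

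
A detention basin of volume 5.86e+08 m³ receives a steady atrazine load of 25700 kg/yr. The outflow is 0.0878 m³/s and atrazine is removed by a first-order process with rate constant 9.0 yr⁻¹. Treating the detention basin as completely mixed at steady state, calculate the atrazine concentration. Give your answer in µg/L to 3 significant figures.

4.87 µg/L

Outflow Q = 0.0878 m³/s × 3.156e+07 s/yr = 2.771e+06 m³/yr.
Steady-state CSTR mass balance: W = Q·C + k·V·C, so C = W/(Q + kV).
Q + kV = 2.771e+06 + 9.0·5.86e+08 = 5.277e+09 m³/yr.
C = 25700/5.277e+09 = 4.87e-06 kg/m³ = 0.00487 mg/L = 4.87 µg/L.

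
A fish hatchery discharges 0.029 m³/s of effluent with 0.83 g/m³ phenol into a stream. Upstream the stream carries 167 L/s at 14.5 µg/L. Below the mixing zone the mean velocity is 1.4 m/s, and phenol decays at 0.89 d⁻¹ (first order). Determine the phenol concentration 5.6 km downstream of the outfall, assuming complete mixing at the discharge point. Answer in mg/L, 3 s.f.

0.130 mg/L

167 L/s = 0.167 m³/s.
14.5 µg/L = 0.0145 mg/L.
After complete mixing, C₀ = (0.029·0.83 + 0.167·0.0145) / 0.196 = 0.1352 mg/L.
Travel time t = 5600 m / 1.4 m/s = 4000 s = 0.0463 d.
C = 0.1352·exp(−0.89·0.0463) = 0.1352·0.9596 = 0.1297 mg/L.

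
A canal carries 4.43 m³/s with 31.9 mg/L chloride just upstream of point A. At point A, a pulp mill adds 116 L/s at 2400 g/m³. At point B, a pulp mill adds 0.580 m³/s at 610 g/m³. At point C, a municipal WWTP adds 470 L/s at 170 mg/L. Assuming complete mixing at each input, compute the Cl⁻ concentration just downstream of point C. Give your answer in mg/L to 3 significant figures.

116 L/s = 0.116 m³/s.
After input A: C = (4.43·31.9 + 0.116·2400) / 4.546 = 92.33 mg/L.
After input B: C = (4.546·92.33 + 0.58·610) / 5.126 = 150.9 mg/L.
470 L/s = 0.47 m³/s.
After input C: C = (5.126·150.9 + 0.47·170) / 5.596 = 152.5 mg/L.

153 mg/L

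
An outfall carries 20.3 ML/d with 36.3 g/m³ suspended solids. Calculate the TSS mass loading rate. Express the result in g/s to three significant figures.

20.3 ML/d = 0.235 m³/s.
Mass flux = Q·C = 0.235 m³/s × 36.3 g/m³ = 8.529 g/s.

8.53 g/s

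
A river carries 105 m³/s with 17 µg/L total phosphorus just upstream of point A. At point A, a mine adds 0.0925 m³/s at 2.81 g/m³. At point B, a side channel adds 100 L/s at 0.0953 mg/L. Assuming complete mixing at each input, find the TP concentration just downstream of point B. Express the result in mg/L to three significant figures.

0.0195 mg/L

17 µg/L = 0.017 mg/L.
After input A: C = (105·0.017 + 0.0925·2.81) / 105.1 = 0.01946 mg/L.
100 L/s = 0.1 m³/s.
After input B: C = (105.1·0.01946 + 0.1·0.0953) / 105.2 = 0.01953 mg/L.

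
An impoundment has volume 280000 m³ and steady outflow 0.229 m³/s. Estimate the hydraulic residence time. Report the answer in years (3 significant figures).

0.0387 yr

Q = 0.229 m³/s × 3.156e+07 s/yr = 7.227e+06 m³/yr.
Hydraulic residence time τ = V/Q = 280000/7.227e+06 = 0.03875 yr.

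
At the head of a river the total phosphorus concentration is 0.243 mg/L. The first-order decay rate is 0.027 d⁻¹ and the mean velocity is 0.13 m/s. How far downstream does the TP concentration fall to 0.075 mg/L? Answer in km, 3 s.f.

From C = C₀·e^(−kt), t = ln(C₀/C)/k = ln(0.243/0.075)/0.027 = 1.176/0.027 = 43.54 d.
Distance = v·t = 0.13 m/s × 3.762e+06 s = 4.89e+05 m = 489 km.

489 km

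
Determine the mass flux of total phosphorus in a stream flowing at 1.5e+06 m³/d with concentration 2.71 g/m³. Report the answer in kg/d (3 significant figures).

4060 kg/d

1.5e+06 m³/d = 17.36 m³/s.
Mass flux = Q·C = 17.36 m³/s × 2.71 g/m³ = 47.05 g/s.
= 47.05 g/s × 86.4 = 4065 kg/d.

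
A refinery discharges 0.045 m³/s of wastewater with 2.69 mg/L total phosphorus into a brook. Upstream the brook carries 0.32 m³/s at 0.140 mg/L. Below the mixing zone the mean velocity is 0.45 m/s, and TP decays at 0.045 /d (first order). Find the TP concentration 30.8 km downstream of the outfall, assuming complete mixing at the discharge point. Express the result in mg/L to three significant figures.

0.438 mg/L

After complete mixing, C₀ = (0.045·2.69 + 0.32·0.14) / 0.365 = 0.4544 mg/L.
Travel time t = 3.08e+04 m / 0.45 m/s = 6.844e+04 s = 0.7922 d.
C = 0.4544·exp(−0.045·0.7922) = 0.4544·0.965 = 0.4385 mg/L.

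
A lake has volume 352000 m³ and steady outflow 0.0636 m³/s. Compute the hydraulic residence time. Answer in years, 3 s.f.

0.175 yr

Q = 0.0636 m³/s × 3.156e+07 s/yr = 2.007e+06 m³/yr.
Hydraulic residence time τ = V/Q = 352000/2.007e+06 = 0.1754 yr.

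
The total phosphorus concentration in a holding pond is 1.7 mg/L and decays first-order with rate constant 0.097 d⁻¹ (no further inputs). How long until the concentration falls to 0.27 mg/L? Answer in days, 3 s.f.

t = ln(C₀/C)/k = ln(1.7/0.27)/0.097 = 1.84/0.097 = 18.97 d.

19.0 d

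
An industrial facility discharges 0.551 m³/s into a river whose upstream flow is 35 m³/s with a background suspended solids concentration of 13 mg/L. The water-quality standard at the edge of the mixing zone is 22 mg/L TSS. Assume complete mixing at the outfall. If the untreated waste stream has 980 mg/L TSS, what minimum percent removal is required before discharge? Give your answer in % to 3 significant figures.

Mass balance: 22·35.55 = 0.551·Cₑ + 35·13.
Cₑ = (782.1 − 455) / 0.551 = 593.7 mg/L.
Required removal = 1 − 593.7/980 = 39.42 %.

39.4 %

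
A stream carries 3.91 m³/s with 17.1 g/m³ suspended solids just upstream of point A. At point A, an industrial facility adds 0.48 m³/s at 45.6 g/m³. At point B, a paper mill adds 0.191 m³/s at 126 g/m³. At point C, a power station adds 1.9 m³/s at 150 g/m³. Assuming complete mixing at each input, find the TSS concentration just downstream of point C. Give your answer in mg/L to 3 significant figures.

61.4 mg/L

After input A: C = (3.91·17.1 + 0.48·45.6) / 4.39 = 20.22 mg/L.
After input B: C = (4.39·20.22 + 0.191·126) / 4.581 = 24.63 mg/L.
After input C: C = (4.581·24.63 + 1.9·150) / 6.481 = 61.38 mg/L.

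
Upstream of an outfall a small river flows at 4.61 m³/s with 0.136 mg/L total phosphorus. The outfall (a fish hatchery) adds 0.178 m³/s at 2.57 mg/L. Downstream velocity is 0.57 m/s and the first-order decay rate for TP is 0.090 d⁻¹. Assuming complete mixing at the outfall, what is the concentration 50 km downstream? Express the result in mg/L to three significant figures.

0.207 mg/L

After complete mixing, C₀ = (0.178·2.57 + 4.61·0.136) / 4.788 = 0.2265 mg/L.
Travel time t = 5e+04 m / 0.57 m/s = 8.772e+04 s = 1.015 d.
C = 0.2265·exp(−0.090·1.015) = 0.2265·0.9127 = 0.2067 mg/L.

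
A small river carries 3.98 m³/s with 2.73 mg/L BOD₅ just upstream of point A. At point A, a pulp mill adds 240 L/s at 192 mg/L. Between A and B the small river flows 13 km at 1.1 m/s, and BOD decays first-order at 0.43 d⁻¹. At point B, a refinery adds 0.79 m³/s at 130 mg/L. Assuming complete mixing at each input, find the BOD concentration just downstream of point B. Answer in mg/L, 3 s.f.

31.2 mg/L

240 L/s = 0.24 m³/s.
After input A: C = (3.98·2.73 + 0.24·192) / 4.22 = 13.49 mg/L.
Over the 13 km reach to input B (t = 1.182e+04 s = 0.1368 d), decay gives C = 13.49·exp(−0.43·0.1368) = 12.72 mg/L.
After input B: C = (4.22·12.72 + 0.79·130) / 5.01 = 31.22 mg/L.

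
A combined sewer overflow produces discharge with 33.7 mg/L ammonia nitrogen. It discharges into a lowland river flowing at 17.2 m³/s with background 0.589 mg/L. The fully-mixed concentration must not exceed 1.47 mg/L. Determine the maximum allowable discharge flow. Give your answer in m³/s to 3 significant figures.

0.470 m³/s

Mass balance at complete mixing: C_std·(Q_w + Q_r) = Q_w·C_e + Q_r·C_b.
Rearranging, Q_w = Q_r·(C_std − C_b)/(C_e − C_std) = 17.2·(1.47 − 0.589) / (33.7 − 1.47) = 0.4702 m³/s.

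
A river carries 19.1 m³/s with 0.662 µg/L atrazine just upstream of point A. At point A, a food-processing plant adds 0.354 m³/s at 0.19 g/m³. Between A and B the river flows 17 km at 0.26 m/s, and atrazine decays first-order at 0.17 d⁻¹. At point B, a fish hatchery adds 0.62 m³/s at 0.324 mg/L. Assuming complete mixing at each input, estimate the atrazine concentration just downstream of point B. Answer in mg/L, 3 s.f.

0.0135 mg/L

0.662 µg/L = 0.000662 mg/L.
After input A: C = (19.1·0.000662 + 0.354·0.19) / 19.45 = 0.004107 mg/L.
Over the 17 km reach to input B (t = 6.538e+04 s = 0.7568 d), decay gives C = 0.004107·exp(−0.17·0.7568) = 0.003612 mg/L.
After input B: C = (19.45·0.003612 + 0.62·0.324) / 20.07 = 0.01351 mg/L.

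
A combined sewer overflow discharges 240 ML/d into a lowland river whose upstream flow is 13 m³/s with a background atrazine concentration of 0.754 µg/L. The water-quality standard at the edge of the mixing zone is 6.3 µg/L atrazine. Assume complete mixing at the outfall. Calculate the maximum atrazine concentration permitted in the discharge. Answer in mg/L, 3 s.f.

0.0323 mg/L

240 ML/d = 2.778 m³/s.
0.754 µg/L = 0.000754 mg/L.
6.3 µg/L = 0.0063 mg/L.
Mass balance: 0.0063·15.78 = 2.778·Cₑ + 13·0.000754.
Cₑ = (0.0994 − 0.009802) / 2.778 = 0.03226 mg/L.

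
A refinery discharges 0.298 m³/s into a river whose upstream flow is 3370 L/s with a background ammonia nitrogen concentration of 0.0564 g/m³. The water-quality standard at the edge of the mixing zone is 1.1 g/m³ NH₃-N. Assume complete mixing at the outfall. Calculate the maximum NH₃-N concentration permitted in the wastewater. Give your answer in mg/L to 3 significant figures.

3370 L/s = 3.37 m³/s.
Mass balance: 1.1·3.668 = 0.298·Cₑ + 3.37·0.0564.
Cₑ = (4.035 − 0.1901) / 0.298 = 12.9 mg/L.

12.9 mg/L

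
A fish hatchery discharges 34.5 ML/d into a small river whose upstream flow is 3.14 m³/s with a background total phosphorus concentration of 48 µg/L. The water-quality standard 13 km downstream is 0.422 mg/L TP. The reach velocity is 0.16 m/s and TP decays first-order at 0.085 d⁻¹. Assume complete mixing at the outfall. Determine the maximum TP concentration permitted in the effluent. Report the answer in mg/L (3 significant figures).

34.5 ML/d = 0.3993 m³/s.
48 µg/L = 0.048 mg/L.
Travel time to the compliance point: t = 1.3e+04/0.16 = 8.125e+04 s = 0.9404 d; decay factor exp(−0.085·0.9404) = 0.9232.
So the concentration just after mixing may be at most 0.422/0.9232 = 0.4571 mg/L.
Mass balance: 0.4571·3.539 = 0.3993·Cₑ + 3.14·0.048.
Cₑ = (1.618 − 0.1507) / 0.3993 = 3.674 mg/L.

3.67 mg/L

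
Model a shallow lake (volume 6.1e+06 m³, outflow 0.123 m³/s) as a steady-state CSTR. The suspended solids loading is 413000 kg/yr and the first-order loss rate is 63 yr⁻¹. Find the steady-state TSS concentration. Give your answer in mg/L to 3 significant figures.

1.06 mg/L

Outflow Q = 0.123 m³/s × 3.156e+07 s/yr = 3.882e+06 m³/yr.
Steady-state CSTR mass balance: W = Q·C + k·V·C, so C = W/(Q + kV).
Q + kV = 3.882e+06 + 63·6.1e+06 = 3.882e+08 m³/yr.
C = 413000/3.882e+08 = 0.001064 kg/m³ = 1.064 mg/L.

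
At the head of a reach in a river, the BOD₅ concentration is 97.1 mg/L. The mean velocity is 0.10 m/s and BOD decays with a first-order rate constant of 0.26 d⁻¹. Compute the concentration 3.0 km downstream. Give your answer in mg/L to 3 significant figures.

Travel time t = 3.0 km / 0.10 m/s = 3000/0.10 = 3e+04 s = 0.3472 d.
First-order decay: C = 97.1·exp(−0.26·0.3472) = 97.1·0.9137 = 88.72 mg/L.

88.7 mg/L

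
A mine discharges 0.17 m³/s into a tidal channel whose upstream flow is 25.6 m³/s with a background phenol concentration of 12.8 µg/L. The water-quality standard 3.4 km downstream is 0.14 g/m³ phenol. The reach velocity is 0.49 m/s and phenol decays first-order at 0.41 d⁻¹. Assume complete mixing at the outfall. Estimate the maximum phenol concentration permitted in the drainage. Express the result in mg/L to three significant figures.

20.0 mg/L

12.8 µg/L = 0.0128 mg/L.
Travel time to the compliance point: t = 3400/0.49 = 6939 s = 0.08031 d; decay factor exp(−0.41·0.08031) = 0.9676.
So the concentration just after mixing may be at most 0.14/0.9676 = 0.1447 mg/L.
Mass balance: 0.1447·25.77 = 0.17·Cₑ + 25.6·0.0128.
Cₑ = (3.729 − 0.3277) / 0.17 = 20.01 mg/L.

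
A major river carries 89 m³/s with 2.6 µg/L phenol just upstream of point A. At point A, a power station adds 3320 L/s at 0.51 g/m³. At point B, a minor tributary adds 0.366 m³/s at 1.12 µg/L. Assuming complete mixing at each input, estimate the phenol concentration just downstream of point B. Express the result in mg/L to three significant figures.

0.0208 mg/L

2.6 µg/L = 0.0026 mg/L.
3320 L/s = 3.32 m³/s.
After input A: C = (89·0.0026 + 3.32·0.51) / 92.32 = 0.02085 mg/L.
1.12 µg/L = 0.00112 mg/L.
After input B: C = (92.32·0.02085 + 0.366·0.00112) / 92.69 = 0.02077 mg/L.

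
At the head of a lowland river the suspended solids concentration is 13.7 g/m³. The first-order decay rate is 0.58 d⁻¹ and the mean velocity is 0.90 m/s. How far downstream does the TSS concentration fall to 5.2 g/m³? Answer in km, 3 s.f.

130 km

From C = C₀·e^(−kt), t = ln(C₀/C)/k = ln(13.7/5.2)/0.58 = 0.9687/0.58 = 1.67 d.
Distance = v·t = 0.90 m/s × 1.443e+05 s = 1.299e+05 m = 129.9 km.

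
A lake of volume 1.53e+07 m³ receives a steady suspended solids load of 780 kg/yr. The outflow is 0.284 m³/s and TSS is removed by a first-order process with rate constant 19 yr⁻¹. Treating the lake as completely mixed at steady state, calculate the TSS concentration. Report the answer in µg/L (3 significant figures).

Outflow Q = 0.284 m³/s × 3.156e+07 s/yr = 8.962e+06 m³/yr.
Steady-state CSTR mass balance: W = Q·C + k·V·C, so C = W/(Q + kV).
Q + kV = 8.962e+06 + 19·1.53e+07 = 2.997e+08 m³/yr.
C = 780/2.997e+08 = 2.603e-06 kg/m³ = 0.002603 mg/L = 2.603 µg/L.

2.60 µg/L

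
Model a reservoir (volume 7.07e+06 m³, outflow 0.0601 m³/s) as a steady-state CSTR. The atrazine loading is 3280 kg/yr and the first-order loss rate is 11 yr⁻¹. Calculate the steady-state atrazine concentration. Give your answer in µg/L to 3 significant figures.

41.2 µg/L

Outflow Q = 0.0601 m³/s × 3.156e+07 s/yr = 1.897e+06 m³/yr.
Steady-state CSTR mass balance: W = Q·C + k·V·C, so C = W/(Q + kV).
Q + kV = 1.897e+06 + 11·7.07e+06 = 7.967e+07 m³/yr.
C = 3280/7.967e+07 = 4.117e-05 kg/m³ = 0.04117 mg/L = 41.17 µg/L.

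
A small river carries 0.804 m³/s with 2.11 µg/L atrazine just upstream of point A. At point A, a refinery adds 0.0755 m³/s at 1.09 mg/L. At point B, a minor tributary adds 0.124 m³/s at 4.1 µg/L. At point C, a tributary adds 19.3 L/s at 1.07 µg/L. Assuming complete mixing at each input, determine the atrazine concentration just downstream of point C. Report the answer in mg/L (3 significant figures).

2.11 µg/L = 0.00211 mg/L.
After input A: C = (0.804·0.00211 + 0.0755·1.09) / 0.8795 = 0.0955 mg/L.
4.1 µg/L = 0.0041 mg/L.
After input B: C = (0.8795·0.0955 + 0.124·0.0041) / 1.004 = 0.08421 mg/L.
19.3 L/s = 0.0193 m³/s.
1.07 µg/L = 0.00107 mg/L.
After input C: C = (1.004·0.08421 + 0.0193·0.00107) / 1.023 = 0.08264 mg/L.

0.0826 mg/L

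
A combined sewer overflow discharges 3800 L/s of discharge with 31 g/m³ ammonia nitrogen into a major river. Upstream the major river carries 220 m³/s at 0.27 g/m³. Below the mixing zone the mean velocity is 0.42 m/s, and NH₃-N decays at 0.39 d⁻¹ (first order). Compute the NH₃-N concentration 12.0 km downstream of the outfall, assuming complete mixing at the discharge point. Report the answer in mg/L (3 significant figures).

0.696 mg/L

3800 L/s = 3.8 m³/s.
After complete mixing, C₀ = (3.8·31 + 220·0.27) / 223.8 = 0.7918 mg/L.
Travel time t = 1.2e+04 m / 0.42 m/s = 2.857e+04 s = 0.3307 d.
C = 0.7918·exp(−0.39·0.3307) = 0.7918·0.879 = 0.696 mg/L.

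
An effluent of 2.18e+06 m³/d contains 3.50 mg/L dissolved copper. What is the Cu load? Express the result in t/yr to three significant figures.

2.18e+06 m³/d = 25.23 m³/s.
Mass flux = Q·C = 25.23 m³/s × 3.5 g/m³ = 88.31 g/s.
= 88.31 g/s × 31.56 = 2787 t/yr.

2790 t/yr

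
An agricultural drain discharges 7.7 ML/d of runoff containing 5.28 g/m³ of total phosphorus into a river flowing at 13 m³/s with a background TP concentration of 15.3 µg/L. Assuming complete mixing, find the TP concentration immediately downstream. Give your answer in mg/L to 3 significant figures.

0.0511 mg/L

7.7 ML/d = 0.08912 m³/s.
15.3 µg/L = 0.0153 mg/L.
By mass balance at complete mixing, C = (0.08912·5.28 + 13·0.0153) / (0.08912 + 13) = 0.6695/13.09 = 0.05115 mg/L.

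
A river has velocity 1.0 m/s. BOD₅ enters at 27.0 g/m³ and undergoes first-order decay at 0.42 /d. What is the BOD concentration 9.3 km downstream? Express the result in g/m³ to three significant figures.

25.8 g/m³

Travel time t = 9.3 km / 1.0 m/s = 9300/1.0 = 9300 s = 0.1076 d.
First-order decay: C = 27.0·exp(−0.42·0.1076) = 27.0·0.9558 = 25.81 g/m³.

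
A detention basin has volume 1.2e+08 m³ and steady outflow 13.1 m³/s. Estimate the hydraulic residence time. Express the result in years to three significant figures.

Q = 13.1 m³/s × 3.156e+07 s/yr = 4.134e+08 m³/yr.
Hydraulic residence time τ = V/Q = 1.2e+08/4.134e+08 = 0.2903 yr.

0.290 yr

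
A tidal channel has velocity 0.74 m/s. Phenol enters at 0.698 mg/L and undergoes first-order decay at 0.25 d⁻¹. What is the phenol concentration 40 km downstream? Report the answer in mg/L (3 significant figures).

0.597 mg/L

Travel time t = 40 km / 0.74 m/s = 4e+04/0.74 = 5.405e+04 s = 0.6256 d.
First-order decay: C = 0.698·exp(−0.25·0.6256) = 0.698·0.8552 = 0.5969 mg/L.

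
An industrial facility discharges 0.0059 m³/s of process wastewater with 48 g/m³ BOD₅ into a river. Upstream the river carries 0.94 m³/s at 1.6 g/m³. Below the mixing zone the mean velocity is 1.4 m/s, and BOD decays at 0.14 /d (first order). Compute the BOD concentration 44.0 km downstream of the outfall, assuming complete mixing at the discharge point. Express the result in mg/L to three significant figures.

After complete mixing, C₀ = (0.0059·48 + 0.94·1.6) / 0.9459 = 1.889 mg/L.
Travel time t = 4.4e+04 m / 1.4 m/s = 3.143e+04 s = 0.3638 d.
C = 1.889·exp(−0.14·0.3638) = 1.889·0.9503 = 1.796 mg/L.

1.80 mg/L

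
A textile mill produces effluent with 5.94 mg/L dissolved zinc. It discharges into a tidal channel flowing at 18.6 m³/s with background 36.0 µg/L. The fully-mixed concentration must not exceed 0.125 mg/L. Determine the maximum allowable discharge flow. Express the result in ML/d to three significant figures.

24.6 ML/d

36.0 µg/L = 0.036 mg/L.
Mass balance at complete mixing: C_std·(Q_w + Q_r) = Q_w·C_e + Q_r·C_b.
Rearranging, Q_w = Q_r·(C_std − C_b)/(C_e − C_std) = 18.6·(0.125 − 0.036) / (5.94 − 0.125) = 0.2847 m³/s.
= 24.6 ML/d.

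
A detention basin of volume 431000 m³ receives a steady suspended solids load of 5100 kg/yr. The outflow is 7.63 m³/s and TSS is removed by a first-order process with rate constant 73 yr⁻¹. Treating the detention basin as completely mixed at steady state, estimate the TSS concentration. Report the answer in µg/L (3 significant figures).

18.7 µg/L

Outflow Q = 7.63 m³/s × 3.156e+07 s/yr = 2.408e+08 m³/yr.
Steady-state CSTR mass balance: W = Q·C + k·V·C, so C = W/(Q + kV).
Q + kV = 2.408e+08 + 73·431000 = 2.722e+08 m³/yr.
C = 5100/2.722e+08 = 1.873e-05 kg/m³ = 0.01873 mg/L = 18.73 µg/L.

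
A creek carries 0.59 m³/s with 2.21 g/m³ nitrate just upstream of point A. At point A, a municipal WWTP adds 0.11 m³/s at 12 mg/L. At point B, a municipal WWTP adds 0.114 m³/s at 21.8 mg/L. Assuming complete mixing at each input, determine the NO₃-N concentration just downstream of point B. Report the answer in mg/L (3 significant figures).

6.28 mg/L

After input A: C = (0.59·2.21 + 0.11·12) / 0.7 = 3.748 mg/L.
After input B: C = (0.7·3.748 + 0.114·21.8) / 0.814 = 6.277 mg/L.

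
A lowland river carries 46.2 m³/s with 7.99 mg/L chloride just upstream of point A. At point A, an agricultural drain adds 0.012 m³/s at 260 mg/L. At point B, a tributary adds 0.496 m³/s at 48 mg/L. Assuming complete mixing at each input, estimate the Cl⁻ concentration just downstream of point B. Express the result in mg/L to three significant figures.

After input A: C = (46.2·7.99 + 0.012·260) / 46.21 = 8.055 mg/L.
After input B: C = (46.21·8.055 + 0.496·48) / 46.71 = 8.48 mg/L.

8.48 mg/L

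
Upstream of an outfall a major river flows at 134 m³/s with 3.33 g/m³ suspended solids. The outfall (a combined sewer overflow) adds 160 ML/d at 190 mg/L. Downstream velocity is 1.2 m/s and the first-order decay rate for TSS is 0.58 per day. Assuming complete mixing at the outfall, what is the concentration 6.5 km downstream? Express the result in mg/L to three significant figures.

160 ML/d = 1.852 m³/s.
After complete mixing, C₀ = (1.852·190 + 134·3.33) / 135.9 = 5.875 mg/L.
Travel time t = 6500 m / 1.2 m/s = 5417 s = 0.06269 d.
C = 5.875·exp(−0.58·0.06269) = 5.875·0.9643 = 5.665 mg/L.

5.66 mg/L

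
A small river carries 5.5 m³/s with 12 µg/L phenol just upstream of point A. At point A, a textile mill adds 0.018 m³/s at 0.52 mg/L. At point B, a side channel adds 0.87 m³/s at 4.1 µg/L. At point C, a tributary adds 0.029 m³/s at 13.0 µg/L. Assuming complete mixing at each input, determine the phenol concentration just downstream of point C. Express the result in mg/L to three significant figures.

12 µg/L = 0.012 mg/L.
After input A: C = (5.5·0.012 + 0.018·0.52) / 5.518 = 0.01366 mg/L.
4.1 µg/L = 0.0041 mg/L.
After input B: C = (5.518·0.01366 + 0.87·0.0041) / 6.388 = 0.01236 mg/L.
13.0 µg/L = 0.013 mg/L.
After input C: C = (6.388·0.01236 + 0.029·0.013) / 6.417 = 0.01236 mg/L.

0.0124 mg/L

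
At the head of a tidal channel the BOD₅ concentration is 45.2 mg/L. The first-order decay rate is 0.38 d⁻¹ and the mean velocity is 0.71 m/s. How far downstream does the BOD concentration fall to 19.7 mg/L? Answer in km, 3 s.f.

From C = C₀·e^(−kt), t = ln(C₀/C)/k = ln(45.2/19.7)/0.38 = 0.8305/0.38 = 2.185 d.
Distance = v·t = 0.71 m/s × 1.888e+05 s = 1.341e+05 m = 134.1 km.

134 km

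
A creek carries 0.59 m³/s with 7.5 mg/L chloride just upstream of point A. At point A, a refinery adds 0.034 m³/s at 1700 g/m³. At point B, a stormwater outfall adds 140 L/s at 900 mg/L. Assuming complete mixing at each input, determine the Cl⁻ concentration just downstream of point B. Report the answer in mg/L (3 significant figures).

246 mg/L

After input A: C = (0.59·7.5 + 0.034·1700) / 0.624 = 99.72 mg/L.
140 L/s = 0.14 m³/s.
After input B: C = (0.624·99.72 + 0.14·900) / 0.764 = 246.4 mg/L.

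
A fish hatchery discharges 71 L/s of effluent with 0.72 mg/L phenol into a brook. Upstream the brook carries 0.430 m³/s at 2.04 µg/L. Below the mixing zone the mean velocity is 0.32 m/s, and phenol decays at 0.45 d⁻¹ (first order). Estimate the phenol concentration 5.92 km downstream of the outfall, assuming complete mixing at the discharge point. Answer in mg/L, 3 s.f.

0.0943 mg/L

71 L/s = 0.071 m³/s.
2.04 µg/L = 0.00204 mg/L.
After complete mixing, C₀ = (0.071·0.72 + 0.43·0.00204) / 0.501 = 0.1038 mg/L.
Travel time t = 5920 m / 0.32 m/s = 1.85e+04 s = 0.2141 d.
C = 0.1038·exp(−0.45·0.2141) = 0.1038·0.9081 = 0.09425 mg/L.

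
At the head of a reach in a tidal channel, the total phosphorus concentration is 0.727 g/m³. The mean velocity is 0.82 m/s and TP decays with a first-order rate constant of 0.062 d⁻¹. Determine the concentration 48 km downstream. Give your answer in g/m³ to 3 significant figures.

0.697 g/m³

Travel time t = 48 km / 0.82 m/s = 4.8e+04/0.82 = 5.854e+04 s = 0.6775 d.
First-order decay: C = 0.727·exp(−0.062·0.6775) = 0.727·0.9589 = 0.6971 g/m³.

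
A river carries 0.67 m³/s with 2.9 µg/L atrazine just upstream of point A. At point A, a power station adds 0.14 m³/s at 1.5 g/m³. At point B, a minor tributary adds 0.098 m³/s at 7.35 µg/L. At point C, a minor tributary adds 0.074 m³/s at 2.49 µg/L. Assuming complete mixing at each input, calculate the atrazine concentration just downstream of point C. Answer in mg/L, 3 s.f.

2.9 µg/L = 0.0029 mg/L.
After input A: C = (0.67·0.0029 + 0.14·1.5) / 0.81 = 0.2617 mg/L.
7.35 µg/L = 0.00735 mg/L.
After input B: C = (0.81·0.2617 + 0.098·0.00735) / 0.908 = 0.2342 mg/L.
2.49 µg/L = 0.00249 mg/L.
After input C: C = (0.908·0.2342 + 0.074·0.00249) / 0.982 = 0.2167 mg/L.

0.217 mg/L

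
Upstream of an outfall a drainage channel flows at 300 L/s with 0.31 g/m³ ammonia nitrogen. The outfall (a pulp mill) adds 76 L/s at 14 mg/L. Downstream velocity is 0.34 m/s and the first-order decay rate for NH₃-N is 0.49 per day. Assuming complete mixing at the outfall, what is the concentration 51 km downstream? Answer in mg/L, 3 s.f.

1.31 mg/L

76 L/s = 0.076 m³/s.
300 L/s = 0.3 m³/s.
After complete mixing, C₀ = (0.076·14 + 0.3·0.31) / 0.376 = 3.077 mg/L.
Travel time t = 5.1e+04 m / 0.34 m/s = 1.5e+05 s = 1.736 d.
C = 3.077·exp(−0.49·1.736) = 3.077·0.4271 = 1.314 mg/L.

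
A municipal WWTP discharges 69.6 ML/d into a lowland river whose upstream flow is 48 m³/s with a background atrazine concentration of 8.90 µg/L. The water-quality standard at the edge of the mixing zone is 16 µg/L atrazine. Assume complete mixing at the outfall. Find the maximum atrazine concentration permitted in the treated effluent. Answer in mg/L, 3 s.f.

0.439 mg/L

69.6 ML/d = 0.8056 m³/s.
8.90 µg/L = 0.0089 mg/L.
16 µg/L = 0.016 mg/L.
Mass balance: 0.016·48.81 = 0.8056·Cₑ + 48·0.0089.
Cₑ = (0.7809 − 0.4272) / 0.8056 = 0.4391 mg/L.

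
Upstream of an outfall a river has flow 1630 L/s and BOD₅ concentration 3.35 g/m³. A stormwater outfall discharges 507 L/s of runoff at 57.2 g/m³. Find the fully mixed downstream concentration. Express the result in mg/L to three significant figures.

507 L/s = 0.507 m³/s.
1630 L/s = 1.63 m³/s.
By mass balance at complete mixing, C = (0.507·57.2 + 1.63·3.35) / (0.507 + 1.63) = 34.46/2.137 = 16.13 mg/L.

16.1 mg/L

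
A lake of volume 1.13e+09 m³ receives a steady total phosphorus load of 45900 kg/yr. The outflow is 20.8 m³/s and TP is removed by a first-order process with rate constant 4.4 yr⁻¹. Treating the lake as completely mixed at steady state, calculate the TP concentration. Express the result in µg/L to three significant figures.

Outflow Q = 20.8 m³/s × 3.156e+07 s/yr = 6.564e+08 m³/yr.
Steady-state CSTR mass balance: W = Q·C + k·V·C, so C = W/(Q + kV).
Q + kV = 6.564e+08 + 4.4·1.13e+09 = 5.628e+09 m³/yr.
C = 45900/5.628e+09 = 8.155e-06 kg/m³ = 0.008155 mg/L = 8.155 µg/L.

8.16 µg/L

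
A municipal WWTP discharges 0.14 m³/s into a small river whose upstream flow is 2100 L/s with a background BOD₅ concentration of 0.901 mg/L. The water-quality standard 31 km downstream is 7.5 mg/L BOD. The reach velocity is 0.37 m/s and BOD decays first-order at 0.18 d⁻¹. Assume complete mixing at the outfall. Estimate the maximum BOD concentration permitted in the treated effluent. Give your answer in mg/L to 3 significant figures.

129 mg/L

2100 L/s = 2.1 m³/s.
Travel time to the compliance point: t = 3.1e+04/0.37 = 8.378e+04 s = 0.9697 d; decay factor exp(−0.18·0.9697) = 0.8398.
So the concentration just after mixing may be at most 7.5/0.8398 = 8.93 mg/L.
Mass balance: 8.93·2.24 = 0.14·Cₑ + 2.1·0.901.
Cₑ = (20 − 1.892) / 0.14 = 129.4 mg/L.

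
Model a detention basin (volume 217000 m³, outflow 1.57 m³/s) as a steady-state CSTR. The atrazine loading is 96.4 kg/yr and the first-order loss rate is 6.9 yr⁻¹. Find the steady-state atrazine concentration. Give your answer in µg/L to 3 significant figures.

Outflow Q = 1.57 m³/s × 3.156e+07 s/yr = 4.955e+07 m³/yr.
Steady-state CSTR mass balance: W = Q·C + k·V·C, so C = W/(Q + kV).
Q + kV = 4.955e+07 + 6.9·217000 = 5.104e+07 m³/yr.
C = 96.4/5.104e+07 = 1.889e-06 kg/m³ = 0.001889 mg/L = 1.889 µg/L.

1.89 µg/L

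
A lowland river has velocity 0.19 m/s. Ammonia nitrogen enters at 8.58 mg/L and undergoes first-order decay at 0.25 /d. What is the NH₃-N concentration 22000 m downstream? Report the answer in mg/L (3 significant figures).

Travel time t = 22000 m / 0.19 m/s = 2.2e+04/0.19 = 1.158e+05 s = 1.34 d.
First-order decay: C = 8.58·exp(−0.25·1.34) = 8.58·0.7153 = 6.137 mg/L.

6.14 mg/L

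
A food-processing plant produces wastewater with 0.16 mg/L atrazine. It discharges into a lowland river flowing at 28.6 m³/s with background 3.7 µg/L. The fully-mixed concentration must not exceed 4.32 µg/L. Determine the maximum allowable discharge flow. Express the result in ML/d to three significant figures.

3.7 µg/L = 0.0037 mg/L.
4.32 µg/L = 0.00432 mg/L.
Mass balance at complete mixing: C_std·(Q_w + Q_r) = Q_w·C_e + Q_r·C_b.
Rearranging, Q_w = Q_r·(C_std − C_b)/(C_e − C_std) = 28.6·(0.00432 − 0.0037) / (0.16 − 0.00432) = 0.1139 m³/s.
= 9.841 ML/d.

9.84 ML/d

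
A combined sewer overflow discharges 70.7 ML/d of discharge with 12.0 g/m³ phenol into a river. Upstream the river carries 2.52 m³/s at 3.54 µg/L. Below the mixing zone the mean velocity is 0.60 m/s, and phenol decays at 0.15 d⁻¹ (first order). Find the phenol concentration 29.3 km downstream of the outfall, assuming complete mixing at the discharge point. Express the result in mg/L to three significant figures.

70.7 ML/d = 0.8183 m³/s.
3.54 µg/L = 0.00354 mg/L.
After complete mixing, C₀ = (0.8183·12 + 2.52·0.00354) / 3.338 = 2.944 mg/L.
Travel time t = 2.93e+04 m / 0.60 m/s = 4.883e+04 s = 0.5652 d.
C = 2.944·exp(−0.15·0.5652) = 2.944·0.9187 = 2.705 mg/L.

2.70 mg/L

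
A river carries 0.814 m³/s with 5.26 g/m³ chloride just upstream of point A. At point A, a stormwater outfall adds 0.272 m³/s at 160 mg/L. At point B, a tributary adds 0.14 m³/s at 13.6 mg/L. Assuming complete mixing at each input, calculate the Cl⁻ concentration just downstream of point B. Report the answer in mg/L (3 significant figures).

After input A: C = (0.814·5.26 + 0.272·160) / 1.086 = 44.02 mg/L.
After input B: C = (1.086·44.02 + 0.14·13.6) / 1.226 = 40.54 mg/L.

40.5 mg/L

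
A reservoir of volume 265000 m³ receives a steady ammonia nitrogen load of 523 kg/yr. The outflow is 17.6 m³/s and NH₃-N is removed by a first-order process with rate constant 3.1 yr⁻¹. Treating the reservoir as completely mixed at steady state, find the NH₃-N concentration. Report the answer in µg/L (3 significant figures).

Outflow Q = 17.6 m³/s × 3.156e+07 s/yr = 5.554e+08 m³/yr.
Steady-state CSTR mass balance: W = Q·C + k·V·C, so C = W/(Q + kV).
Q + kV = 5.554e+08 + 3.1·265000 = 5.562e+08 m³/yr.
C = 523/5.562e+08 = 9.402e-07 kg/m³ = 0.0009402 mg/L = 0.9402 µg/L.

0.940 µg/L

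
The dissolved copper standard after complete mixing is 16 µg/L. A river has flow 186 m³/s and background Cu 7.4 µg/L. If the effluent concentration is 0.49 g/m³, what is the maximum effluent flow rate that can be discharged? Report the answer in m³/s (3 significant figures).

7.4 µg/L = 0.0074 mg/L.
16 µg/L = 0.016 mg/L.
Mass balance at complete mixing: C_std·(Q_w + Q_r) = Q_w·C_e + Q_r·C_b.
Rearranging, Q_w = Q_r·(C_std − C_b)/(C_e − C_std) = 186·(0.016 − 0.0074) / (0.49 − 0.016) = 3.375 m³/s.

3.37 m³/s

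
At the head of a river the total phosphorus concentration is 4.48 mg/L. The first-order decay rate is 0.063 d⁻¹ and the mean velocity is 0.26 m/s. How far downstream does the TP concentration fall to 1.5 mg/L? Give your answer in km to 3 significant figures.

From C = C₀·e^(−kt), t = ln(C₀/C)/k = ln(4.48/1.5)/0.063 = 1.094/0.063 = 17.37 d.
Distance = v·t = 0.26 m/s × 1.501e+06 s = 3.901e+05 m = 390.1 km.

390 km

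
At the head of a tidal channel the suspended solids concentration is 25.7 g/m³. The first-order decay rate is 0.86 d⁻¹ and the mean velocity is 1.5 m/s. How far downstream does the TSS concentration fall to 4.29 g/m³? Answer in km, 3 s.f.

270 km

From C = C₀·e^(−kt), t = ln(C₀/C)/k = ln(25.7/4.29)/0.86 = 1.79/0.86 = 2.082 d.
Distance = v·t = 1.5 m/s × 1.799e+05 s = 2.698e+05 m = 269.8 km.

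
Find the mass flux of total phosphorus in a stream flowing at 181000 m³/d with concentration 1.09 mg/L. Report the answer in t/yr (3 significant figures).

181000 m³/d = 2.095 m³/s.
Mass flux = Q·C = 2.095 m³/s × 1.09 g/m³ = 2.283 g/s.
= 2.283 g/s × 31.56 = 72.06 t/yr.

72.1 t/yr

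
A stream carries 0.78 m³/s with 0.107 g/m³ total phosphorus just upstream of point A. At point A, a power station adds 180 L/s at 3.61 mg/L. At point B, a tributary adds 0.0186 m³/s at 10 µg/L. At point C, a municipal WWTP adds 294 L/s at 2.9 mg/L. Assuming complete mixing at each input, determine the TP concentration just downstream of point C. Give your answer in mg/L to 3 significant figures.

180 L/s = 0.18 m³/s.
After input A: C = (0.78·0.107 + 0.18·3.61) / 0.96 = 0.7638 mg/L.
10 µg/L = 0.01 mg/L.
After input B: C = (0.96·0.7638 + 0.0186·0.01) / 0.9786 = 0.7495 mg/L.
294 L/s = 0.294 m³/s.
After input C: C = (0.9786·0.7495 + 0.294·2.9) / 1.273 = 1.246 mg/L.

1.25 mg/L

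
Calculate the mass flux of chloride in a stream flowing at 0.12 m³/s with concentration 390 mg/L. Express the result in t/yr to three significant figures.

Mass flux = Q·C = 0.12 m³/s × 390 g/m³ = 46.8 g/s.
= 46.8 g/s × 31.56 = 1477 t/yr.

1480 t/yr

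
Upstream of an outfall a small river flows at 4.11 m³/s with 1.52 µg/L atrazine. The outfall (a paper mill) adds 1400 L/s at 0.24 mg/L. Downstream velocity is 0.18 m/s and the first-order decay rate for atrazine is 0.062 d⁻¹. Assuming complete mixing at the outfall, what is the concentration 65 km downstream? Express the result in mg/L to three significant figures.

1400 L/s = 1.4 m³/s.
1.52 µg/L = 0.00152 mg/L.
After complete mixing, C₀ = (1.4·0.24 + 4.11·0.00152) / 5.51 = 0.06211 mg/L.
Travel time t = 6.5e+04 m / 0.18 m/s = 3.611e+05 s = 4.18 d.
C = 0.06211·exp(−0.062·4.18) = 0.06211·0.7717 = 0.04793 mg/L.

0.0479 mg/L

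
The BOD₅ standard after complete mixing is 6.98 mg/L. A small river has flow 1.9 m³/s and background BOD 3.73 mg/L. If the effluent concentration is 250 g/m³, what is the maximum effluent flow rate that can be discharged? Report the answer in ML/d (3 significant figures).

2.20 ML/d

Mass balance at complete mixing: C_std·(Q_w + Q_r) = Q_w·C_e + Q_r·C_b.
Rearranging, Q_w = Q_r·(C_std − C_b)/(C_e − C_std) = 1.9·(6.98 − 3.73) / (250 − 6.98) = 0.02541 m³/s.
= 2.195 ML/d.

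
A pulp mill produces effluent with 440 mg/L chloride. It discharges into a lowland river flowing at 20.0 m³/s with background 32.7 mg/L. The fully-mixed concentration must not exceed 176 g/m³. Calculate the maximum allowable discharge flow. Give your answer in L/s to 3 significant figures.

10900 L/s

Mass balance at complete mixing: C_std·(Q_w + Q_r) = Q_w·C_e + Q_r·C_b.
Rearranging, Q_w = Q_r·(C_std − C_b)/(C_e − C_std) = 20.0·(176 − 32.7) / (440 − 176) = 10.86 m³/s.
= 1.086e+04 L/s.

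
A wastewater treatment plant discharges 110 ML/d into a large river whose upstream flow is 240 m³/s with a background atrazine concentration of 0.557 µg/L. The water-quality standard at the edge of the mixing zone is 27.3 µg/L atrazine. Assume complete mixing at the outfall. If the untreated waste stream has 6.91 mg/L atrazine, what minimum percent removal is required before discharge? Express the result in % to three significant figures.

26.6 %

110 ML/d = 1.273 m³/s.
0.557 µg/L = 0.000557 mg/L.
27.3 µg/L = 0.0273 mg/L.
Mass balance: 0.0273·241.3 = 1.273·Cₑ + 240·0.000557.
Cₑ = (6.587 − 0.1337) / 1.273 = 5.069 mg/L.
Required removal = 1 − 5.069/6.91 = 26.65 %.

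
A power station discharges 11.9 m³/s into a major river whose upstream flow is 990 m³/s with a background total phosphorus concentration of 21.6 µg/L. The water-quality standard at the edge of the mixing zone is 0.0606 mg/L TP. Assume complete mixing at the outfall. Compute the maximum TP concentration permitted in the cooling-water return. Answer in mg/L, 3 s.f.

3.31 mg/L

21.6 µg/L = 0.0216 mg/L.
Mass balance: 0.0606·1002 = 11.9·Cₑ + 990·0.0216.
Cₑ = (60.72 − 21.38) / 11.9 = 3.305 mg/L.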